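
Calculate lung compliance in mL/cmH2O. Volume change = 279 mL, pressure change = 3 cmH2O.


C = dV / dP
C = 279 / 3
C = 93 mL/cmH2O


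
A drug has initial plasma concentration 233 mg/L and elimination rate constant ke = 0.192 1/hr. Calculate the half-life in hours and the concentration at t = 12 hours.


t_half = ln(2) / ke = 0.693147 / 0.192 = 3.61 hr
C(t) = C0 * exp(-ke*t) = 233 * exp(-0.192*12)
C(12) = 23.27 mg/L


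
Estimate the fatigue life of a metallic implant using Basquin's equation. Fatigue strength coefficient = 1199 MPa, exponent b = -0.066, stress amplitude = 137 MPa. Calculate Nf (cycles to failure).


sigma_a = sigma_f' * (2Nf)^b
2Nf = (sigma_a/sigma_f')^(1/b)
2Nf = (137/1199)^(1/-0.066)
2Nf = 1.8802754e+14
Nf = 9.4014e+13


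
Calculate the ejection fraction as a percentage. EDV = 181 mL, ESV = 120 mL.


SV = EDV - ESV = 181 - 120 = 61 mL
EF = SV/EDV * 100 = 61/181 * 100
EF = 33.7%


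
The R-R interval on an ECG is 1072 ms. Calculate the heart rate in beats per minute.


HR = 60 / RR_interval(s)
RR = 1072 ms = 1.072 s
HR = 60 / 1.072 = 55.97 bpm


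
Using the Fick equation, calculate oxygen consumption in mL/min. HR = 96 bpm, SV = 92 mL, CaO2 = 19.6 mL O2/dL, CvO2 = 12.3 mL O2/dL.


CO = HR*SV = 96*92/1000 = 8.832 L/min
a-v O2 diff = 19.6 - 12.3 = 7.3 mL/dL
VO2 = CO * (CaO2-CvO2) * 10 dL/L
VO2 = 8.832 * 7.3 * 10
VO2 = 644.7 mL/min


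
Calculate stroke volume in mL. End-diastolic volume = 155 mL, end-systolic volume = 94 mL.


SV = EDV - ESV
SV = 155 - 94
SV = 61 mL


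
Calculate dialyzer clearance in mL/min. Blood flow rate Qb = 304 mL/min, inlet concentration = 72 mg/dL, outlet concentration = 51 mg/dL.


K = Qb * (Cb_in - Cb_out) / Cb_in
K = 304 * (72 - 51) / 72
K = 88.67 mL/min


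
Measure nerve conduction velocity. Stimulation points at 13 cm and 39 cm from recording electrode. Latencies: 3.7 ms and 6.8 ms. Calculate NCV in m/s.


Distance = (39 - 13) / 100 = 0.26 m
dt = (6.8 - 3.7) / 1000 = 0.0031 s
NCV = dist / dt = 83.87 m/s


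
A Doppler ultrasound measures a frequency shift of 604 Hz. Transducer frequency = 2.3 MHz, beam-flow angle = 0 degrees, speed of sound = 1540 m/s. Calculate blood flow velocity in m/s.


v = fd * c / (2 * f0 * cos(theta))
v = 604 * 1540 / (2 * 2.3000e+06 * cos(0))
v = 0.2022 m/s


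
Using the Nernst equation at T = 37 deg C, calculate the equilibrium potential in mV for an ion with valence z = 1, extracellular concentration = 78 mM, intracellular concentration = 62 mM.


E = (RT/(zF)) * ln(C_out/C_in)
T = 37 + 273.15 = 310.15 K
E = (8.314 * 310.15 / (1 * 96485)) * ln(78/62)
E = 6.135 mV


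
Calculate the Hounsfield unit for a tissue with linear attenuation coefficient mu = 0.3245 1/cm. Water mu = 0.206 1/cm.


HU = ((mu_tissue - mu_water) / mu_water) * 1000
HU = ((0.3245 - 0.206) / 0.206) * 1000
HU = 575.2


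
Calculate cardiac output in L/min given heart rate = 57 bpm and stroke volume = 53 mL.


CO = HR * SV
CO = 57 * 53 / 1000
CO = 3.021 L/min


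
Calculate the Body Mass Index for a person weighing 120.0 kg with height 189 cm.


BMI = weight / height^2
height = 189 cm = 1.89 m
BMI = 120.0 / 1.89^2
BMI = 33.59 kg/m^2


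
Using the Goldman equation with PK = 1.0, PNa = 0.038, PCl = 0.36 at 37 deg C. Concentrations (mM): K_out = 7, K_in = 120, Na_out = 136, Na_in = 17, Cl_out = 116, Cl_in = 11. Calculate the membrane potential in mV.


Vm = (RT/F)*ln((PK*Ko + PNa*Nao + PCl*Cli)/(PK*Ki + PNa*Nai + PCl*Clo))
Numer = 16.128, Denom = 162.406
Vm = -61.72 mV


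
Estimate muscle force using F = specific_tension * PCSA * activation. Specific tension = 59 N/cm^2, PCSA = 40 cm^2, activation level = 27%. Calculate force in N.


F = sigma * PCSA * activation
F = 59 * 40 * 0.27
F = 637.2 N


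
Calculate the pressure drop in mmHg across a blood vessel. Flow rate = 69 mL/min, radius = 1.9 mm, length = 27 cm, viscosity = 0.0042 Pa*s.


dP = 8*mu*L*Q / (pi*r^4)
Q = 69 mL/min = 1.15e-06 m^3/s
dP = 254.822 Pa = 254.822 / 133.322 mmHg = 1.911 mmHg


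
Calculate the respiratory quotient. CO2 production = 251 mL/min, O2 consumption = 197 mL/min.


RQ = VCO2 / VO2
RQ = 251 / 197
RQ = 1.274


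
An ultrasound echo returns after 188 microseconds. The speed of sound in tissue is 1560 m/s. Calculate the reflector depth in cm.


depth = c * t / 2
t = 188 us = 1.8800e-04 s
depth = 1560 * 1.8800e-04 / 2
depth = 0.14664 m = 14.664 cm


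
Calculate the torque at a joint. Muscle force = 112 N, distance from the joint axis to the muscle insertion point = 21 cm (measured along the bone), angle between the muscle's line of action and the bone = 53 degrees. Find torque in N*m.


Torque = F * d * sin(theta)   (moment arm = d*sin(theta))
d = 21 cm = 0.21 m
Torque = 112 * 0.21 * sin(53)
Torque = 18.78 N*m


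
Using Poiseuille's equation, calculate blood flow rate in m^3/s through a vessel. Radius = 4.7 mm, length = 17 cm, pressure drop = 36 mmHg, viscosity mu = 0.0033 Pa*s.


Q = pi*r^4*dP / (8*mu*L)
r = 0.0047 m, L = 0.17 m
dP = 36 mmHg = 4799.592 Pa
Q = 0.001639 m^3/s


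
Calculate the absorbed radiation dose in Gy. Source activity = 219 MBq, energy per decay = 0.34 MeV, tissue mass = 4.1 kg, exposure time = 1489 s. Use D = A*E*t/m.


A = 219 MBq = 2.1900e+08 Bq
E = 0.34 MeV = 5.4468e-14 J
D = A*E*t/m = 2.1900e+08*5.4468e-14*1489/4.1
D = 0.004332 Gy


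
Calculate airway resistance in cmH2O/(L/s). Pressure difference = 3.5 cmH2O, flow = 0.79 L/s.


R = dP / flow
R = 3.5 / 0.79
R = 4.43 cmH2O/(L/s)


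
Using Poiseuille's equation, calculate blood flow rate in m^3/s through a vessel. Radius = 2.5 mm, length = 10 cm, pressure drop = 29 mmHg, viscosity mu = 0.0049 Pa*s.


Q = pi*r^4*dP / (8*mu*L)
r = 0.0025 m, L = 0.1 m
dP = 29 mmHg = 3866.338 Pa
Q = 1.2104e-04 m^3/s


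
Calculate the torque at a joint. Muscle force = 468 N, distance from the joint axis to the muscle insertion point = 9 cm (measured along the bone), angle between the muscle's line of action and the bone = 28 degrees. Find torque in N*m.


Torque = F * d * sin(theta)   (moment arm = d*sin(theta))
d = 9 cm = 0.09 m
Torque = 468 * 0.09 * sin(28)
Torque = 19.77 N*m


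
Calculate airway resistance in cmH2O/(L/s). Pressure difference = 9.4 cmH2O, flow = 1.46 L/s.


R = dP / flow
R = 9.4 / 1.46
R = 6.438 cmH2O/(L/s)


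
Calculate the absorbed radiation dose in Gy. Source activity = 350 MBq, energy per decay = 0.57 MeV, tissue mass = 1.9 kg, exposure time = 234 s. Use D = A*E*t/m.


A = 350 MBq = 3.5000e+08 Bq
E = 0.57 MeV = 9.1314e-14 J
D = A*E*t/m = 3.5000e+08*9.1314e-14*234/1.9
D = 0.003936 Gy


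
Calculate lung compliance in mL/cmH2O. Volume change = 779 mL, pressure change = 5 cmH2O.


C = dV / dP
C = 779 / 5
C = 155.8 mL/cmH2O


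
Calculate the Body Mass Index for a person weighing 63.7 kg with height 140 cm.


BMI = weight / height^2
height = 140 cm = 1.4 m
BMI = 63.7 / 1.4^2
BMI = 32.5 kg/m^2


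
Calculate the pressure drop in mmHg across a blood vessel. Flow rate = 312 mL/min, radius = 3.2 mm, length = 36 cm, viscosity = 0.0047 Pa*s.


dP = 8*mu*L*Q / (pi*r^4)
Q = 312 mL/min = 5.2e-06 m^3/s
dP = 213.67 Pa = 213.67 / 133.322 mmHg = 1.603 mmHg


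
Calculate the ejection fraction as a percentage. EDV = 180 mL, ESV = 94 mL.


SV = EDV - ESV = 180 - 94 = 86 mL
EF = SV/EDV * 100 = 86/180 * 100
EF = 47.78%


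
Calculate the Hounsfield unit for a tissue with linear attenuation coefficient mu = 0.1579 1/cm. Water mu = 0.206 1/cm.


HU = ((mu_tissue - mu_water) / mu_water) * 1000
HU = ((0.1579 - 0.206) / 0.206) * 1000
HU = -233.5


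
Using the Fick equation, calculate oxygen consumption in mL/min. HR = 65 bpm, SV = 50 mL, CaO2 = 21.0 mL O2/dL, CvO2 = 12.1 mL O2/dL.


CO = HR*SV = 65*50/1000 = 3.25 L/min
a-v O2 diff = 21.0 - 12.1 = 8.9 mL/dL
VO2 = CO * (CaO2-CvO2) * 10 dL/L
VO2 = 3.25 * 8.9 * 10
VO2 = 289.2 mL/min


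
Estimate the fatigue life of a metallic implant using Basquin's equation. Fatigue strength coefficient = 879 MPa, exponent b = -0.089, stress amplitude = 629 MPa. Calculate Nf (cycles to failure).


sigma_a = sigma_f' * (2Nf)^b
2Nf = (sigma_a/sigma_f')^(1/b)
2Nf = (629/879)^(1/-0.089)
2Nf = 42.955009
Nf = 21.48


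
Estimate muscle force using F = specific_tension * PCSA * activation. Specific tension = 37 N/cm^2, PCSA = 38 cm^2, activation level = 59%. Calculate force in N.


F = sigma * PCSA * activation
F = 37 * 38 * 0.59
F = 829.5 N


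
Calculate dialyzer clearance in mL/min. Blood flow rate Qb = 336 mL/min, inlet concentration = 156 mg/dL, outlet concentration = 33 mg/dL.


K = Qb * (Cb_in - Cb_out) / Cb_in
K = 336 * (156 - 33) / 156
K = 264.9 mL/min


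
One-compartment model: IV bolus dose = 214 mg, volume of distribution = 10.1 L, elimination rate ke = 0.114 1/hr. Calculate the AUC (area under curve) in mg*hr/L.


C0 = Dose/Vd = 214/10.1 = 21.1881 mg/L
AUC = C0/ke = 21.1881/0.114
AUC = 185.9 mg*hr/L


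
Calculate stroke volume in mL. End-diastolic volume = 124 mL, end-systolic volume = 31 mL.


SV = EDV - ESV
SV = 124 - 31
SV = 93 mL


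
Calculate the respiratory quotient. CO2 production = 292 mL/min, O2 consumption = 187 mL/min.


RQ = VCO2 / VO2
RQ = 292 / 187
RQ = 1.561


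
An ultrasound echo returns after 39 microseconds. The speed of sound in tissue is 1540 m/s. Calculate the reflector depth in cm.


depth = c * t / 2
t = 39 us = 3.9000e-05 s
depth = 1540 * 3.9000e-05 / 2
depth = 0.03003 m = 3.003 cm


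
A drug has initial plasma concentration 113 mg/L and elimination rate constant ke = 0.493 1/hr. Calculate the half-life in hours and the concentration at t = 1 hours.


t_half = ln(2) / ke = 0.693147 / 0.493 = 1.406 hr
C(t) = C0 * exp(-ke*t) = 113 * exp(-0.493*1)
C(1) = 69.02 mg/L


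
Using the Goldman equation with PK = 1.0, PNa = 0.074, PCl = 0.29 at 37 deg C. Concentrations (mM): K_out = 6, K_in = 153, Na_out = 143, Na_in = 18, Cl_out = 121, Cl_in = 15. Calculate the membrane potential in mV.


Vm = (RT/F)*ln((PK*Ko + PNa*Nao + PCl*Cli)/(PK*Ki + PNa*Nai + PCl*Clo))
Numer = 20.932, Denom = 189.422
Vm = -58.87 mV


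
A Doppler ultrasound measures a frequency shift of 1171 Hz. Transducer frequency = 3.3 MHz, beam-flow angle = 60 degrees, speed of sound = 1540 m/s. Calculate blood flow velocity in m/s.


v = fd * c / (2 * f0 * cos(theta))
v = 1171 * 1540 / (2 * 3.3000e+06 * cos(60))
v = 0.5465 m/s


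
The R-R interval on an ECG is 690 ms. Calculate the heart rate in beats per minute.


HR = 60 / RR_interval(s)
RR = 690 ms = 0.69 s
HR = 60 / 0.69 = 86.96 bpm


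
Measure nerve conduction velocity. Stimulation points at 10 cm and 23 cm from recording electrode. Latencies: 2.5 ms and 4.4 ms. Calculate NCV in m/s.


Distance = (23 - 10) / 100 = 0.13 m
dt = (4.4 - 2.5) / 1000 = 0.0019 s
NCV = dist / dt = 68.42 m/s


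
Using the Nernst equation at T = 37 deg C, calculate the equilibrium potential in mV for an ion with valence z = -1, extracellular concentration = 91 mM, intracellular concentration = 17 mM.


E = (RT/(zF)) * ln(C_out/C_in)
T = 37 + 273.15 = 310.15 K
E = (8.314 * 310.15 / (-1 * 96485)) * ln(91/17)
E = -44.84 mV


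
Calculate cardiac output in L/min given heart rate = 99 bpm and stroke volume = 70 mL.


CO = HR * SV
CO = 99 * 70 / 1000
CO = 6.93 L/min


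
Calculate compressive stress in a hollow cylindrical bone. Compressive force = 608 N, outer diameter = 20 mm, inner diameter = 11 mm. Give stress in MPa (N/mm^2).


A = pi*(r_o^2 - r_i^2)
r_o = 10 mm, r_i = 5.5 mm
A = 219.126 mm^2
sigma = F/A = 608 / 219.126
sigma = 2.775 MPa


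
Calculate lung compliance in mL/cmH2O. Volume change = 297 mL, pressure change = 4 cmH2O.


C = dV / dP
C = 297 / 4
C = 74.25 mL/cmH2O


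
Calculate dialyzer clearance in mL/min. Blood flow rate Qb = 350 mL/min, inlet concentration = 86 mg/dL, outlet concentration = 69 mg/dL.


K = Qb * (Cb_in - Cb_out) / Cb_in
K = 350 * (86 - 69) / 86
K = 69.19 mL/min


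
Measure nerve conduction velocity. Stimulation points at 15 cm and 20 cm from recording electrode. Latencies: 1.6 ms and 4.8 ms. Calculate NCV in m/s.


Distance = (20 - 15) / 100 = 0.05 m
dt = (4.8 - 1.6) / 1000 = 0.0032 s
NCV = dist / dt = 15.63 m/s


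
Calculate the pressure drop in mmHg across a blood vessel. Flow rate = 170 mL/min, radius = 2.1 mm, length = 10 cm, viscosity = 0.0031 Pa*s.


dP = 8*mu*L*Q / (pi*r^4)
Q = 170 mL/min = 2.83333e-06 m^3/s
dP = 115.006 Pa = 115.006 / 133.322 mmHg = 0.8626 mmHg


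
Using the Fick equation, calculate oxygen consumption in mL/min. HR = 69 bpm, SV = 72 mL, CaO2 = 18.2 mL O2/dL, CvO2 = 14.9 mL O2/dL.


CO = HR*SV = 69*72/1000 = 4.968 L/min
a-v O2 diff = 18.2 - 14.9 = 3.3 mL/dL
VO2 = CO * (CaO2-CvO2) * 10 dL/L
VO2 = 4.968 * 3.3 * 10
VO2 = 163.9 mL/min


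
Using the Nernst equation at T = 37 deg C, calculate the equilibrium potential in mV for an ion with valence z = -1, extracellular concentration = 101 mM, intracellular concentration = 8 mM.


E = (RT/(zF)) * ln(C_out/C_in)
T = 37 + 273.15 = 310.15 K
E = (8.314 * 310.15 / (-1 * 96485)) * ln(101/8)
E = -67.77 mV


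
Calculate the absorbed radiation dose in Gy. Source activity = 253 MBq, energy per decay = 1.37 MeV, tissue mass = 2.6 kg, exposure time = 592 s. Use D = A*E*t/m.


A = 253 MBq = 2.5300e+08 Bq
E = 1.37 MeV = 2.19474e-13 J
D = A*E*t/m = 2.5300e+08*2.19474e-13*592/2.6
D = 0.01264 Gy


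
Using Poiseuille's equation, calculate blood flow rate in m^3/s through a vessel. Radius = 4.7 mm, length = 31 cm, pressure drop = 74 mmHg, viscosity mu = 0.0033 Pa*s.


Q = pi*r^4*dP / (8*mu*L)
r = 0.0047 m, L = 0.31 m
dP = 74 mmHg = 9865.828 Pa
Q = 0.001848 m^3/s


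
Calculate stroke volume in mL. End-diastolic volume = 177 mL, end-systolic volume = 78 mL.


SV = EDV - ESV
SV = 177 - 78
SV = 99 mL


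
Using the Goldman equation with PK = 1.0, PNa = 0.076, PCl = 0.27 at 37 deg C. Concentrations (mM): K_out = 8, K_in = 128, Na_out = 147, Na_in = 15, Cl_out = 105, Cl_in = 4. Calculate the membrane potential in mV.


Vm = (RT/F)*ln((PK*Ko + PNa*Nao + PCl*Cli)/(PK*Ki + PNa*Nai + PCl*Clo))
Numer = 20.252, Denom = 157.49
Vm = -54.82 mV


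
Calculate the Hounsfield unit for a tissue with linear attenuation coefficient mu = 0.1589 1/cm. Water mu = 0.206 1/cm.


HU = ((mu_tissue - mu_water) / mu_water) * 1000
HU = ((0.1589 - 0.206) / 0.206) * 1000
HU = -228.6


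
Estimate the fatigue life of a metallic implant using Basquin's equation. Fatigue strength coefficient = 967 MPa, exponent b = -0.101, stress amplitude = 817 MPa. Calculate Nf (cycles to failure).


sigma_a = sigma_f' * (2Nf)^b
2Nf = (sigma_a/sigma_f')^(1/b)
2Nf = (817/967)^(1/-0.101)
2Nf = 5.3063539
Nf = 2.653


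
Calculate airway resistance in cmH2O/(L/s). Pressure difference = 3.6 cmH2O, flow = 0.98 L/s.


R = dP / flow
R = 3.6 / 0.98
R = 3.673 cmH2O/(L/s)


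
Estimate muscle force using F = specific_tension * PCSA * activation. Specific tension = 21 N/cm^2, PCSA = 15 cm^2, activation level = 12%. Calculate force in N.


F = sigma * PCSA * activation
F = 21 * 15 * 0.12
F = 37.8 N


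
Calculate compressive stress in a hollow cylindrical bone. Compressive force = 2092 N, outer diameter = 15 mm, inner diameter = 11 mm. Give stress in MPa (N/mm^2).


A = pi*(r_o^2 - r_i^2)
r_o = 7.5 mm, r_i = 5.5 mm
A = 81.6814 mm^2
sigma = F/A = 2092 / 81.6814
sigma = 25.61 MPa


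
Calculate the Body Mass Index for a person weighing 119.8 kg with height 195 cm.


BMI = weight / height^2
height = 195 cm = 1.95 m
BMI = 119.8 / 1.95^2
BMI = 31.51 kg/m^2


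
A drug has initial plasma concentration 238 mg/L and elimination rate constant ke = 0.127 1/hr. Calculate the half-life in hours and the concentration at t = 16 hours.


t_half = ln(2) / ke = 0.693147 / 0.127 = 5.458 hr
C(t) = C0 * exp(-ke*t) = 238 * exp(-0.127*16)
C(16) = 31.2 mg/L


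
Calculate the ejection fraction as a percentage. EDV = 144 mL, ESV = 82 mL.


SV = EDV - ESV = 144 - 82 = 62 mL
EF = SV/EDV * 100 = 62/144 * 100
EF = 43.06%


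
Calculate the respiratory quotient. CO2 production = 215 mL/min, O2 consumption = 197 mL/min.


RQ = VCO2 / VO2
RQ = 215 / 197
RQ = 1.091


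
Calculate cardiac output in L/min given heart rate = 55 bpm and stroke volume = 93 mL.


CO = HR * SV
CO = 55 * 93 / 1000
CO = 5.115 L/min


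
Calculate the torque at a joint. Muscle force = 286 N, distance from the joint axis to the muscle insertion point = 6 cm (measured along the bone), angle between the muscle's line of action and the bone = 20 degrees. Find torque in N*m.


Torque = F * d * sin(theta)   (moment arm = d*sin(theta))
d = 6 cm = 0.06 m
Torque = 286 * 0.06 * sin(20)
Torque = 5.869 N*m


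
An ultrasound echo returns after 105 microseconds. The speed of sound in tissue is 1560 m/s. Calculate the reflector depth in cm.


depth = c * t / 2
t = 105 us = 1.0500e-04 s
depth = 1560 * 1.0500e-04 / 2
depth = 0.0819 m = 8.19 cm


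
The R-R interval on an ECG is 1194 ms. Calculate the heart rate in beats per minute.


HR = 60 / RR_interval(s)
RR = 1194 ms = 1.194 s
HR = 60 / 1.194 = 50.25 bpm


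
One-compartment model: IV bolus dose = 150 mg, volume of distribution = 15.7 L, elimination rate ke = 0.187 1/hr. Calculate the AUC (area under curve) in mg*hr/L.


C0 = Dose/Vd = 150/15.7 = 9.55414 mg/L
AUC = C0/ke = 9.55414/0.187
AUC = 51.09 mg*hr/L


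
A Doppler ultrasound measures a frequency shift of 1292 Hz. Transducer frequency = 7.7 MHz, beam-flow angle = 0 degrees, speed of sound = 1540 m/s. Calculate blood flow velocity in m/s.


v = fd * c / (2 * f0 * cos(theta))
v = 1292 * 1540 / (2 * 7.7000e+06 * cos(0))
v = 0.1292 m/s


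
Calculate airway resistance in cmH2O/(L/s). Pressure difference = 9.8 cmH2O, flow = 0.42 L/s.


R = dP / flow
R = 9.8 / 0.42
R = 23.33 cmH2O/(L/s)


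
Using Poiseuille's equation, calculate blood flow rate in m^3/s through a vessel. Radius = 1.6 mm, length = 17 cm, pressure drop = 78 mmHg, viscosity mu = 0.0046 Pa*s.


Q = pi*r^4*dP / (8*mu*L)
r = 0.0016 m, L = 0.17 m
dP = 78 mmHg = 10399.116 Pa
Q = 3.4224e-05 m^3/s


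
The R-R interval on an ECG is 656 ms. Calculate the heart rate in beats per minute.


HR = 60 / RR_interval(s)
RR = 656 ms = 0.656 s
HR = 60 / 0.656 = 91.46 bpm


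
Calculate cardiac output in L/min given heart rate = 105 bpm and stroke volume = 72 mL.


CO = HR * SV
CO = 105 * 72 / 1000
CO = 7.56 L/min


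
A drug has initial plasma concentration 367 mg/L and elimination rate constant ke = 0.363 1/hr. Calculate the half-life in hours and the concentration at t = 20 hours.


t_half = ln(2) / ke = 0.693147 / 0.363 = 1.909 hr
C(t) = C0 * exp(-ke*t) = 367 * exp(-0.363*20)
C(20) = 0.258 mg/L


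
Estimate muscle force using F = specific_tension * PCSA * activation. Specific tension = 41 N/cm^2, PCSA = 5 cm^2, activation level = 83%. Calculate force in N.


F = sigma * PCSA * activation
F = 41 * 5 * 0.83
F = 170.2 N


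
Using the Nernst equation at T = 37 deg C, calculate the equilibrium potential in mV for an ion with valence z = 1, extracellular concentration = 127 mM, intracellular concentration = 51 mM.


E = (RT/(zF)) * ln(C_out/C_in)
T = 37 + 273.15 = 310.15 K
E = (8.314 * 310.15 / (1 * 96485)) * ln(127/51)
E = 24.38 mV


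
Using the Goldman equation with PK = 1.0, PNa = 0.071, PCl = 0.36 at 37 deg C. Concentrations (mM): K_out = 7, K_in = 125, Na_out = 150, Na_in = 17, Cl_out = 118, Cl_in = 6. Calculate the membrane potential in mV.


Vm = (RT/F)*ln((PK*Ko + PNa*Nao + PCl*Cli)/(PK*Ki + PNa*Nai + PCl*Clo))
Numer = 19.81, Denom = 168.687
Vm = -57.24 mV


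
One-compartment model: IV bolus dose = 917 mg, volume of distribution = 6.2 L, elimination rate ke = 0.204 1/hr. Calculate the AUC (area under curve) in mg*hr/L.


C0 = Dose/Vd = 917/6.2 = 147.903 mg/L
AUC = C0/ke = 147.903/0.204
AUC = 725 mg*hr/L


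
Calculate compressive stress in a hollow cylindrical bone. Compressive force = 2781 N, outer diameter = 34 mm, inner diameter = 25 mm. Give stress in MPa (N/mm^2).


A = pi*(r_o^2 - r_i^2)
r_o = 17 mm, r_i = 12.5 mm
A = 417.046 mm^2
sigma = F/A = 2781 / 417.046
sigma = 6.668 MPa


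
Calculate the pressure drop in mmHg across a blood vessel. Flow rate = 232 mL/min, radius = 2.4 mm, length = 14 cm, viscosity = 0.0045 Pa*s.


dP = 8*mu*L*Q / (pi*r^4)
Q = 232 mL/min = 3.86667e-06 m^3/s
dP = 186.97 Pa = 186.97 / 133.322 mmHg = 1.402 mmHg


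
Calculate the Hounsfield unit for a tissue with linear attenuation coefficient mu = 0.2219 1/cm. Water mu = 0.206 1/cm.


HU = ((mu_tissue - mu_water) / mu_water) * 1000
HU = ((0.2219 - 0.206) / 0.206) * 1000
HU = 77.18


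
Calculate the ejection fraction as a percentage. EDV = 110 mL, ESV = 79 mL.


SV = EDV - ESV = 110 - 79 = 31 mL
EF = SV/EDV * 100 = 31/110 * 100
EF = 28.18%


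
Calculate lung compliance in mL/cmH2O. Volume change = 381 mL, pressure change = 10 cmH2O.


C = dV / dP
C = 381 / 10
C = 38.1 mL/cmH2O


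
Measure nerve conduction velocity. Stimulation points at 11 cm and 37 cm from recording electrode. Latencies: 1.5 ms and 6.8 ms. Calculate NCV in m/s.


Distance = (37 - 11) / 100 = 0.26 m
dt = (6.8 - 1.5) / 1000 = 0.0053 s
NCV = dist / dt = 49.06 m/s


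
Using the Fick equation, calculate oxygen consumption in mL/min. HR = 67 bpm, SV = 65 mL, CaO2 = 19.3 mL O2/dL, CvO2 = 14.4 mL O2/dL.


CO = HR*SV = 67*65/1000 = 4.355 L/min
a-v O2 diff = 19.3 - 14.4 = 4.9 mL/dL
VO2 = CO * (CaO2-CvO2) * 10 dL/L
VO2 = 4.355 * 4.9 * 10
VO2 = 213.4 mL/min


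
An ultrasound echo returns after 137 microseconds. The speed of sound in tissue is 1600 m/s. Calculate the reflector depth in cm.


depth = c * t / 2
t = 137 us = 1.3700e-04 s
depth = 1600 * 1.3700e-04 / 2
depth = 0.1096 m = 10.96 cm


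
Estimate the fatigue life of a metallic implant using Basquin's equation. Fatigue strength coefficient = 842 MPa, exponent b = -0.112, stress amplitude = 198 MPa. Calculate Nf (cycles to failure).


sigma_a = sigma_f' * (2Nf)^b
2Nf = (sigma_a/sigma_f')^(1/b)
2Nf = (198/842)^(1/-0.112)
2Nf = 410127.38
Nf = 2.051e+05


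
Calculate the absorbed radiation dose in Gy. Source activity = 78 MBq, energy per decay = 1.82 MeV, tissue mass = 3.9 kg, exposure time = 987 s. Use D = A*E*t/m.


A = 78 MBq = 7.8000e+07 Bq
E = 1.82 MeV = 2.91564e-13 J
D = A*E*t/m = 7.8000e+07*2.91564e-13*987/3.9
D = 0.005755 Gy


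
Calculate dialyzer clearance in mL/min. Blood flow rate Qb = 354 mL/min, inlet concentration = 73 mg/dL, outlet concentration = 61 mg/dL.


K = Qb * (Cb_in - Cb_out) / Cb_in
K = 354 * (73 - 61) / 73
K = 58.19 mL/min


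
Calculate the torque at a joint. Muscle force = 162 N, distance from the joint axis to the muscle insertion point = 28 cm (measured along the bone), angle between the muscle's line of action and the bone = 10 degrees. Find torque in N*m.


Torque = F * d * sin(theta)   (moment arm = d*sin(theta))
d = 28 cm = 0.28 m
Torque = 162 * 0.28 * sin(10)
Torque = 7.877 N*m


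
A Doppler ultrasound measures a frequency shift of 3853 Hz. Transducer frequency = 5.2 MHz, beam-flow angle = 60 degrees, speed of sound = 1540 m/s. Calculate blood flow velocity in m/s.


v = fd * c / (2 * f0 * cos(theta))
v = 3853 * 1540 / (2 * 5.2000e+06 * cos(60))
v = 1.141 m/s


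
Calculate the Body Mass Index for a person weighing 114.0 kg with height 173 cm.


BMI = weight / height^2
height = 173 cm = 1.73 m
BMI = 114.0 / 1.73^2
BMI = 38.09 kg/m^2


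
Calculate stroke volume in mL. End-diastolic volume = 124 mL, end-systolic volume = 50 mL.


SV = EDV - ESV
SV = 124 - 50
SV = 74 mL


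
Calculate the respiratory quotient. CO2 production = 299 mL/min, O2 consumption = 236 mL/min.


RQ = VCO2 / VO2
RQ = 299 / 236
RQ = 1.267


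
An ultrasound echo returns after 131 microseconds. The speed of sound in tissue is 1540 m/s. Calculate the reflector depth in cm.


depth = c * t / 2
t = 131 us = 1.3100e-04 s
depth = 1540 * 1.3100e-04 / 2
depth = 0.10087 m = 10.087 cm


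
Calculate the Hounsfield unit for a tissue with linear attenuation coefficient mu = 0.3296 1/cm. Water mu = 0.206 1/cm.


HU = ((mu_tissue - mu_water) / mu_water) * 1000
HU = ((0.3296 - 0.206) / 0.206) * 1000
HU = 600


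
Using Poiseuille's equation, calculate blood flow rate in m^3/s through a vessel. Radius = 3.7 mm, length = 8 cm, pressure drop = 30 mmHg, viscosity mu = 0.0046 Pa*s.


Q = pi*r^4*dP / (8*mu*L)
r = 0.0037 m, L = 0.08 m
dP = 30 mmHg = 3999.66 Pa
Q = 7.9991e-04 m^3/s


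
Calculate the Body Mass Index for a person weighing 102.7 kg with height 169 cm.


BMI = weight / height^2
height = 169 cm = 1.69 m
BMI = 102.7 / 1.69^2
BMI = 35.96 kg/m^2


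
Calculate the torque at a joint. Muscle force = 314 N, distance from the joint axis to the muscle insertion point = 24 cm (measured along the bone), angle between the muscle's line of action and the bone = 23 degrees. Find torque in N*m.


Torque = F * d * sin(theta)   (moment arm = d*sin(theta))
d = 24 cm = 0.24 m
Torque = 314 * 0.24 * sin(23)
Torque = 29.45 N*m


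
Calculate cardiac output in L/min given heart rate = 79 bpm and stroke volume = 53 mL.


CO = HR * SV
CO = 79 * 53 / 1000
CO = 4.187 L/min


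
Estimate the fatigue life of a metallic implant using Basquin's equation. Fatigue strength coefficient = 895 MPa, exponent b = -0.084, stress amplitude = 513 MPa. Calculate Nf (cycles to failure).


sigma_a = sigma_f' * (2Nf)^b
2Nf = (sigma_a/sigma_f')^(1/b)
2Nf = (513/895)^(1/-0.084)
2Nf = 754.13388
Nf = 377.1


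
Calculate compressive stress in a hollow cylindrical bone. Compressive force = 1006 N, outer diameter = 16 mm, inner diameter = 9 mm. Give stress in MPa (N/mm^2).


A = pi*(r_o^2 - r_i^2)
r_o = 8 mm, r_i = 4.5 mm
A = 137.445 mm^2
sigma = F/A = 1006 / 137.445
sigma = 7.319 MPa


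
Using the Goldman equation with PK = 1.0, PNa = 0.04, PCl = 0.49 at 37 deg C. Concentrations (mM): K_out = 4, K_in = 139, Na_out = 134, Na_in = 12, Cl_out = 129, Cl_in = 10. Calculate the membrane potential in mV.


Vm = (RT/F)*ln((PK*Ko + PNa*Nao + PCl*Cli)/(PK*Ki + PNa*Nai + PCl*Clo))
Numer = 14.26, Denom = 202.69
Vm = -70.93 mV


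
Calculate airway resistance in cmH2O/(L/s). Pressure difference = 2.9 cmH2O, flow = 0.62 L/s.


R = dP / flow
R = 2.9 / 0.62
R = 4.677 cmH2O/(L/s)


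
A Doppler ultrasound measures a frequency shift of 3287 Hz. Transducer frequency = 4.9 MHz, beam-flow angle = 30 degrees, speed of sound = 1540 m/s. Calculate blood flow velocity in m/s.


v = fd * c / (2 * f0 * cos(theta))
v = 3287 * 1540 / (2 * 4.9000e+06 * cos(30))
v = 0.5964 m/s


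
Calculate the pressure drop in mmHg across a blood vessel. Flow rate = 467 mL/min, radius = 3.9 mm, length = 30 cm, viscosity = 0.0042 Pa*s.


dP = 8*mu*L*Q / (pi*r^4)
Q = 467 mL/min = 7.78333e-06 m^3/s
dP = 107.949 Pa = 107.949 / 133.322 mmHg = 0.8097 mmHg


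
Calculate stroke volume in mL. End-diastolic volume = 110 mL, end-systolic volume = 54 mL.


SV = EDV - ESV
SV = 110 - 54
SV = 56 mL


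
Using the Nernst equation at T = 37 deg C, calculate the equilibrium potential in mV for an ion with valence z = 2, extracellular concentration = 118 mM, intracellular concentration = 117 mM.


E = (RT/(zF)) * ln(C_out/C_in)
T = 37 + 273.15 = 310.15 K
E = (8.314 * 310.15 / (2 * 96485)) * ln(118/117)
E = 0.1137 mV


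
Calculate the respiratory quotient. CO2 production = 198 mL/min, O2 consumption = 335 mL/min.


RQ = VCO2 / VO2
RQ = 198 / 335
RQ = 0.591


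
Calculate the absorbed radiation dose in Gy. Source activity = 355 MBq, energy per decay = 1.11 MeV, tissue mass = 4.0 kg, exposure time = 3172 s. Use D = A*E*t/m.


A = 355 MBq = 3.5500e+08 Bq
E = 1.11 MeV = 1.77822e-13 J
D = A*E*t/m = 3.5500e+08*1.77822e-13*3172/4.0
D = 0.05006 Gy


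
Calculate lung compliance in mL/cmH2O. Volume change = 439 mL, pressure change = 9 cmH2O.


C = dV / dP
C = 439 / 9
C = 48.78 mL/cmH2O


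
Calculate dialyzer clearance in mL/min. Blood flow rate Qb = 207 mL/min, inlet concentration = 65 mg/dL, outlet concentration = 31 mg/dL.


K = Qb * (Cb_in - Cb_out) / Cb_in
K = 207 * (65 - 31) / 65
K = 108.3 mL/min


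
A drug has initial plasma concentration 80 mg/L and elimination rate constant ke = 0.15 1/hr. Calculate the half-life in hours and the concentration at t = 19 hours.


t_half = ln(2) / ke = 0.693147 / 0.15 = 4.621 hr
C(t) = C0 * exp(-ke*t) = 80 * exp(-0.15*19)
C(19) = 4.628 mg/L


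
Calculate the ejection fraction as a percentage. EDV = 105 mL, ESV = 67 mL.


SV = EDV - ESV = 105 - 67 = 38 mL
EF = SV/EDV * 100 = 38/105 * 100
EF = 36.19%


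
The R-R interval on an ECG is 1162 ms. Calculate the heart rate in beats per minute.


HR = 60 / RR_interval(s)
RR = 1162 ms = 1.162 s
HR = 60 / 1.162 = 51.64 bpm


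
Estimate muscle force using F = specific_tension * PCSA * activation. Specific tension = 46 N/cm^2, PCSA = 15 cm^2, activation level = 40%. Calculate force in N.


F = sigma * PCSA * activation
F = 46 * 15 * 0.4
F = 276 N


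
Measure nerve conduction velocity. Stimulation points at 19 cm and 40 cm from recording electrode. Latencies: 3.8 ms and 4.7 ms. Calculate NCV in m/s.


Distance = (40 - 19) / 100 = 0.21 m
dt = (4.7 - 3.8) / 1000 = 9.0000e-04 s
NCV = dist / dt = 233.3 m/s


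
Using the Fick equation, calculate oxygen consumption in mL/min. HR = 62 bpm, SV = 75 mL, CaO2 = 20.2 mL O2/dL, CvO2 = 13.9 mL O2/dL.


CO = HR*SV = 62*75/1000 = 4.65 L/min
a-v O2 diff = 20.2 - 13.9 = 6.3 mL/dL
VO2 = CO * (CaO2-CvO2) * 10 dL/L
VO2 = 4.65 * 6.3 * 10
VO2 = 292.9 mL/min


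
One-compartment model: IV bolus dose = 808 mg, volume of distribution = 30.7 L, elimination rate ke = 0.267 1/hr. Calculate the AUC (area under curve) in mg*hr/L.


C0 = Dose/Vd = 808/30.7 = 26.3192 mg/L
AUC = C0/ke = 26.3192/0.267
AUC = 98.57 mg*hr/L


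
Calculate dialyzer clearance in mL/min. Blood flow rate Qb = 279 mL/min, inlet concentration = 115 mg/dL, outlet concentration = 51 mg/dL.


K = Qb * (Cb_in - Cb_out) / Cb_in
K = 279 * (115 - 51) / 115
K = 155.3 mL/min


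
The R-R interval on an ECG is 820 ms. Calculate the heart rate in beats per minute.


HR = 60 / RR_interval(s)
RR = 820 ms = 0.82 s
HR = 60 / 0.82 = 73.17 bpm


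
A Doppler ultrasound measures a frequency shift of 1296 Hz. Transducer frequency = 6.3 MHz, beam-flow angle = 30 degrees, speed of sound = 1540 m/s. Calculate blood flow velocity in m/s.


v = fd * c / (2 * f0 * cos(theta))
v = 1296 * 1540 / (2 * 6.3000e+06 * cos(30))
v = 0.1829 m/s


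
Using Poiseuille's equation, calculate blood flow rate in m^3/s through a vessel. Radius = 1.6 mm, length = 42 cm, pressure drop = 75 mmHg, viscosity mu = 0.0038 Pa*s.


Q = pi*r^4*dP / (8*mu*L)
r = 0.0016 m, L = 0.42 m
dP = 75 mmHg = 9999.15 Pa
Q = 1.6124e-05 m^3/s


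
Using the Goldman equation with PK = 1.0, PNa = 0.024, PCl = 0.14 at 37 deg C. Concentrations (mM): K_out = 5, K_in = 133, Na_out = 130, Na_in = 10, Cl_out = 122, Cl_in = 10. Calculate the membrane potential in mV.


Vm = (RT/F)*ln((PK*Ko + PNa*Nao + PCl*Cli)/(PK*Ki + PNa*Nai + PCl*Clo))
Numer = 9.52, Denom = 150.32
Vm = -73.74 mV


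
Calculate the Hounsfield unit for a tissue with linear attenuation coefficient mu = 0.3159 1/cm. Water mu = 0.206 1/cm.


HU = ((mu_tissue - mu_water) / mu_water) * 1000
HU = ((0.3159 - 0.206) / 0.206) * 1000
HU = 533.5


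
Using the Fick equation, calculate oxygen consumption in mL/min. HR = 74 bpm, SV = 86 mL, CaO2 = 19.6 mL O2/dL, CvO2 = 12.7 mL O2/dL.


CO = HR*SV = 74*86/1000 = 6.364 L/min
a-v O2 diff = 19.6 - 12.7 = 6.9 mL/dL
VO2 = CO * (CaO2-CvO2) * 10 dL/L
VO2 = 6.364 * 6.9 * 10
VO2 = 439.1 mL/min


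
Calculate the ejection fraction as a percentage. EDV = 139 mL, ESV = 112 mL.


SV = EDV - ESV = 139 - 112 = 27 mL
EF = SV/EDV * 100 = 27/139 * 100
EF = 19.42%


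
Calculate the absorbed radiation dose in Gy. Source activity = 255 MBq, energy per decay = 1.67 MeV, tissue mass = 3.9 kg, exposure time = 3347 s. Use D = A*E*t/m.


A = 255 MBq = 2.5500e+08 Bq
E = 1.67 MeV = 2.67534e-13 J
D = A*E*t/m = 2.5500e+08*2.67534e-13*3347/3.9
D = 0.05855 Gy


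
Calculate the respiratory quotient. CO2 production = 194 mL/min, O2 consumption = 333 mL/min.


RQ = VCO2 / VO2
RQ = 194 / 333
RQ = 0.5826


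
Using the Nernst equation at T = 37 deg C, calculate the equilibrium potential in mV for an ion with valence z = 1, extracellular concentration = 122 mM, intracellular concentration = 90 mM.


E = (RT/(zF)) * ln(C_out/C_in)
T = 37 + 273.15 = 310.15 K
E = (8.314 * 310.15 / (1 * 96485)) * ln(122/90)
E = 8.13 mV


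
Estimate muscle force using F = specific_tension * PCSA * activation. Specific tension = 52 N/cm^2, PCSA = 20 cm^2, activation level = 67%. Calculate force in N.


F = sigma * PCSA * activation
F = 52 * 20 * 0.67
F = 696.8 N


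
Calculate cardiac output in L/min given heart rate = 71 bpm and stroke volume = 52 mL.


CO = HR * SV
CO = 71 * 52 / 1000
CO = 3.692 L/min


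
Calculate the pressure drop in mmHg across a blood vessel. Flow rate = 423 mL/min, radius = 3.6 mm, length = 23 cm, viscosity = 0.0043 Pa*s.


dP = 8*mu*L*Q / (pi*r^4)
Q = 423 mL/min = 7.05e-06 m^3/s
dP = 105.71 Pa = 105.71 / 133.322 mmHg = 0.7929 mmHg


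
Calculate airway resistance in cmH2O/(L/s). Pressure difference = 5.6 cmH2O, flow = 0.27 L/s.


R = dP / flow
R = 5.6 / 0.27
R = 20.74 cmH2O/(L/s)


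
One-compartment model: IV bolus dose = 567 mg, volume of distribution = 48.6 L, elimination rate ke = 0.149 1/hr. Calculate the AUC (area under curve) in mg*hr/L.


C0 = Dose/Vd = 567/48.6 = 11.6667 mg/L
AUC = C0/ke = 11.6667/0.149
AUC = 78.3 mg*hr/L


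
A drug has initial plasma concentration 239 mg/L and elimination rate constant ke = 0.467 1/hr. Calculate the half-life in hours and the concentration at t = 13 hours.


t_half = ln(2) / ke = 0.693147 / 0.467 = 1.484 hr
C(t) = C0 * exp(-ke*t) = 239 * exp(-0.467*13)
C(13) = 0.5518 mg/L


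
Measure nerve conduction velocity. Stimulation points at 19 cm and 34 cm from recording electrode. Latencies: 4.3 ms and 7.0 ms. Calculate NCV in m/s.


Distance = (34 - 19) / 100 = 0.15 m
dt = (7.0 - 4.3) / 1000 = 0.0027 s
NCV = dist / dt = 55.56 m/s


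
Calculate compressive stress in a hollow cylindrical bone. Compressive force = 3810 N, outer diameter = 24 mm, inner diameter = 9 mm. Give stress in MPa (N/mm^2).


A = pi*(r_o^2 - r_i^2)
r_o = 12 mm, r_i = 4.5 mm
A = 388.772 mm^2
sigma = F/A = 3810 / 388.772
sigma = 9.8 MPa


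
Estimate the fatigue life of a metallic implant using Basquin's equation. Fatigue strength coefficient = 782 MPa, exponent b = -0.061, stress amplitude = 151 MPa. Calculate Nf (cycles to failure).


sigma_a = sigma_f' * (2Nf)^b
2Nf = (sigma_a/sigma_f')^(1/b)
2Nf = (151/782)^(1/-0.061)
2Nf = 5.1131124e+11
Nf = 2.5566e+11


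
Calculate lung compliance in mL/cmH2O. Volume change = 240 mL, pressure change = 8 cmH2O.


C = dV / dP
C = 240 / 8
C = 30 mL/cmH2O


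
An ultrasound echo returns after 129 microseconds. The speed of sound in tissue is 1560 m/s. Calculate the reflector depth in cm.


depth = c * t / 2
t = 129 us = 1.2900e-04 s
depth = 1560 * 1.2900e-04 / 2
depth = 0.10062 m = 10.062 cm


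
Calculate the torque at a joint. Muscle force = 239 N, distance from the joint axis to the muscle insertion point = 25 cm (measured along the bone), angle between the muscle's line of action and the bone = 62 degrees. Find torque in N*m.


Torque = F * d * sin(theta)   (moment arm = d*sin(theta))
d = 25 cm = 0.25 m
Torque = 239 * 0.25 * sin(62)
Torque = 52.76 N*m


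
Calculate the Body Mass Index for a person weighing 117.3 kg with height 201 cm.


BMI = weight / height^2
height = 201 cm = 2.01 m
BMI = 117.3 / 2.01^2
BMI = 29.03 kg/m^2


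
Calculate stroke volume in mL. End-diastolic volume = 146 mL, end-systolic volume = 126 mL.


SV = EDV - ESV
SV = 146 - 126
SV = 20 mL


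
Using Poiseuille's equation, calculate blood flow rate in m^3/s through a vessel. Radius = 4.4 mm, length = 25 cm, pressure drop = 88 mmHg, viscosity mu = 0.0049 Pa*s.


Q = pi*r^4*dP / (8*mu*L)
r = 0.0044 m, L = 0.25 m
dP = 88 mmHg = 11732.336 Pa
Q = 0.00141 m^3/s


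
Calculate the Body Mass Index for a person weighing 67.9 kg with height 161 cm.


BMI = weight / height^2
height = 161 cm = 1.61 m
BMI = 67.9 / 1.61^2
BMI = 26.19 kg/m^2


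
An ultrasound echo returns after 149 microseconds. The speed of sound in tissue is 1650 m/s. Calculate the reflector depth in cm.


depth = c * t / 2
t = 149 us = 1.4900e-04 s
depth = 1650 * 1.4900e-04 / 2
depth = 0.122925 m = 12.2925 cm


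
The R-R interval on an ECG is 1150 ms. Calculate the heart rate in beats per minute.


HR = 60 / RR_interval(s)
RR = 1150 ms = 1.15 s
HR = 60 / 1.15 = 52.17 bpm


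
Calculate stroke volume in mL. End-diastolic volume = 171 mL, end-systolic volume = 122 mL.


SV = EDV - ESV
SV = 171 - 122
SV = 49 mL


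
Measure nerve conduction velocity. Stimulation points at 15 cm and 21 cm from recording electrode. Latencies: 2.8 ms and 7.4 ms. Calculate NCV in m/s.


Distance = (21 - 15) / 100 = 0.06 m
dt = (7.4 - 2.8) / 1000 = 0.0046 s
NCV = dist / dt = 13.04 m/s


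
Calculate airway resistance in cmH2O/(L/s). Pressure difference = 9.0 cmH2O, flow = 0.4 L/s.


R = dP / flow
R = 9.0 / 0.4
R = 22.5 cmH2O/(L/s)


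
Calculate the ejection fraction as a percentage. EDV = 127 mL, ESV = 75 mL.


SV = EDV - ESV = 127 - 75 = 52 mL
EF = SV/EDV * 100 = 52/127 * 100
EF = 40.94%


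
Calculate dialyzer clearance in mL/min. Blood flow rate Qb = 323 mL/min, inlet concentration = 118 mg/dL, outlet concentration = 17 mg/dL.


K = Qb * (Cb_in - Cb_out) / Cb_in
K = 323 * (118 - 17) / 118
K = 276.5 mL/min


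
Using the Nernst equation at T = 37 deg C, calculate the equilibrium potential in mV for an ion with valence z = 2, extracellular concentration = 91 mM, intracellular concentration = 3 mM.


E = (RT/(zF)) * ln(C_out/C_in)
T = 37 + 273.15 = 310.15 K
E = (8.314 * 310.15 / (2 * 96485)) * ln(91/3)
E = 45.6 mV


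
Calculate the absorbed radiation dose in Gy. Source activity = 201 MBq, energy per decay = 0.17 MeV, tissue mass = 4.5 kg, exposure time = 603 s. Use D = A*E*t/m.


A = 201 MBq = 2.0100e+08 Bq
E = 0.17 MeV = 2.7234e-14 J
D = A*E*t/m = 2.0100e+08*2.7234e-14*603/4.5
D = 7.3352e-04 Gy


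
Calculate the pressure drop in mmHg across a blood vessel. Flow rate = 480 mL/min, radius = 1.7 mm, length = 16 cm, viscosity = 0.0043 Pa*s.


dP = 8*mu*L*Q / (pi*r^4)
Q = 480 mL/min = 8e-06 m^3/s
dP = 1678.12 Pa = 1678.12 / 133.322 mmHg = 12.59 mmHg


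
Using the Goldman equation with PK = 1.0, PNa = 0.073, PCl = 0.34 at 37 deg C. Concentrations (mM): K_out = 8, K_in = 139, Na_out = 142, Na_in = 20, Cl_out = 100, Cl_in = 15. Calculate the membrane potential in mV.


Vm = (RT/F)*ln((PK*Ko + PNa*Nao + PCl*Cli)/(PK*Ki + PNa*Nai + PCl*Clo))
Numer = 23.466, Denom = 174.46
Vm = -53.61 mV


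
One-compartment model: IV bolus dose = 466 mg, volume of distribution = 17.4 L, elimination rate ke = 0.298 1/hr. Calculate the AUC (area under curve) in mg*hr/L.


C0 = Dose/Vd = 466/17.4 = 26.7816 mg/L
AUC = C0/ke = 26.7816/0.298
AUC = 89.87 mg*hr/L


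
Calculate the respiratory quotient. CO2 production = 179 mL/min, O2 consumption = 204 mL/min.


RQ = VCO2 / VO2
RQ = 179 / 204
RQ = 0.8775


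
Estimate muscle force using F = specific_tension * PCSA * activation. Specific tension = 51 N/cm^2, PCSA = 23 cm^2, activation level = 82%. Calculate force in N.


F = sigma * PCSA * activation
F = 51 * 23 * 0.82
F = 961.9 N
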